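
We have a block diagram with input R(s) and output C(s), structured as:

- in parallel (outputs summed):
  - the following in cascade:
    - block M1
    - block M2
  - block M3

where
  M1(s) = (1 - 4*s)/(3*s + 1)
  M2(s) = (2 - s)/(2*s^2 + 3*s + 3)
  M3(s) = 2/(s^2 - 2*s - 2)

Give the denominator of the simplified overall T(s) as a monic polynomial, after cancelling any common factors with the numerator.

Answer: s^5 - s^4/6 - 11*s^3/3 - 43*s^2/6 - 5*s - 1

Working:
1. cascade M1, M2: (4*s^2 - 9*s + 2)/(6*s^3 + 11*s^2 + 12*s + 3)
2. add (M1*M2), M3 (parallel): (4*s^4 - 5*s^3 + 34*s^2 + 38*s + 2)/(6*s^5 - s^4 - 22*s^3 - 43*s^2 - 30*s - 6)
No further cancellation is possible in the step-2 result, so that is T(s). Its denominator becomes monic after dividing by the leading coefficient 6.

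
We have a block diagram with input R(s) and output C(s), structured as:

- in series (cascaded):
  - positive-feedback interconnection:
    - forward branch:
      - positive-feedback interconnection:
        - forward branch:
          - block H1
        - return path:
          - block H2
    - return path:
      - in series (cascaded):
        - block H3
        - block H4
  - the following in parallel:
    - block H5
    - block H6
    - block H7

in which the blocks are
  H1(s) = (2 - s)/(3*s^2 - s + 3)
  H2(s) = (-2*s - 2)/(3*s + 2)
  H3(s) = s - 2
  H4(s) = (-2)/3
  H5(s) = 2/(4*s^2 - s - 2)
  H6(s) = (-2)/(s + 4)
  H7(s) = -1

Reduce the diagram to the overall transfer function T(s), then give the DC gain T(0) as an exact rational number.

Answer: -15/7

Working:
Step 1: close the feedback loop around H1, H2; result (-3*s^2 + 4*s + 4)/(9*s^3 + s^2 + 9*s + 10)
Step 2: series reduction of H3, H4; result 4/3 - 2*s/3
Step 3: close the feedback loop around [H1/(1-H1*H2)], (H3*H4); result (-9*s^2 + 12*s + 12)/(21*s^3 + 23*s^2 + 19*s + 14)
Step 4: add H5, H6, H7 (parallel); result (-4*s^3 - 23*s^2 + 10*s + 20)/(4*s^3 + 15*s^2 - 6*s - 8)
Step 5: cascade [[H1/(1-H1*H2)]/(1-[H1/(1-H1*H2)]*(H3*H4))], (H5+H6+H7); result (36*s^5 + 159*s^4 - 414*s^3 - 336*s^2 + 360*s + 240)/(84*s^6 + 407*s^5 + 295*s^4 + 35*s^3 - 88*s^2 - 236*s - 112)
Evaluating the step-5 result (the overall T(s)) at s = 0 gives T(0) = 240/(-112) = -15/7.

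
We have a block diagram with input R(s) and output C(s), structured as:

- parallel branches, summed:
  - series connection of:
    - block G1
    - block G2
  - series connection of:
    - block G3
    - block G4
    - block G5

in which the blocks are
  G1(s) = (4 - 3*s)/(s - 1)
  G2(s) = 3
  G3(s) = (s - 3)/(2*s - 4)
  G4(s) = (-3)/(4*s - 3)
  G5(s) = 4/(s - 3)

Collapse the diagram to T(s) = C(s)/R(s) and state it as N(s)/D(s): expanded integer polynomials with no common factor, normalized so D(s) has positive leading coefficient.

Reducing step by step:

Step 1: cascade G1, G2 -> (12 - 9*s)/(s - 1)
Step 2: reduce the series chain G3, G4, G5 -> (-6)/(4*s^2 - 11*s + 6)
Step 3: parallel reduction of (G1*G2), (G3*G4*G5), giving the overall T(s)

Answer: (-36*s^3 + 147*s^2 - 192*s + 78)/(4*s^3 - 15*s^2 + 17*s - 6)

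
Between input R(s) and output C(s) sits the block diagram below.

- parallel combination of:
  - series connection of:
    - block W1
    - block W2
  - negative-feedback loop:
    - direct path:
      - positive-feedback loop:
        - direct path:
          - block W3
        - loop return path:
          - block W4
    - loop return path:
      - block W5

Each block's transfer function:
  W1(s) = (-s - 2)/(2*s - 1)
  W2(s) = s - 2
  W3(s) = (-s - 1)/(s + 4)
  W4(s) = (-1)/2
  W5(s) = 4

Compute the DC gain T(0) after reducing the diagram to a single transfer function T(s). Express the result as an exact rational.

Step 1. combine W1, W2 in series; result (4 - s^2)/(2*s - 1)
Step 2. reduce the feedback loop with forward W3 and return W4; result (-2*s - 2)/(s + 7)
Step 3. apply the feedback formula to [W3/(1-W3*W4)], W5; result (2*s + 2)/(7*s + 1)
Step 4. add (W1*W2), [[W3/(1-W3*W4)]/(1+[W3/(1-W3*W4)]*W5)] (parallel); result (-7*s^3 + 3*s^2 + 30*s + 2)/(14*s^2 - 5*s - 1)
That last expression is T(s); at s = 0 only the constant terms survive, so T(0) = 2/(-1) = -2.

Hence the answer: -2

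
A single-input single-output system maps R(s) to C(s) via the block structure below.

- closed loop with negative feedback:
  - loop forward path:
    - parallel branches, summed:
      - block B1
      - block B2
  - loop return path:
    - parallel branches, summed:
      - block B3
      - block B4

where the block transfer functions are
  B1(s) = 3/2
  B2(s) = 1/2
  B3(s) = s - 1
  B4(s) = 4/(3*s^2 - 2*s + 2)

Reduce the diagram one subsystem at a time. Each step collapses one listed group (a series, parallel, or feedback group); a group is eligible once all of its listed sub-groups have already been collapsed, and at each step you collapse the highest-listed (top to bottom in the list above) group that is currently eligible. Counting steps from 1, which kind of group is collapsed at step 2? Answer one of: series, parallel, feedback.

Step 1 - add B1, B2 (parallel)
Step 2 - parallel reduction of B3, B4
Step 3 - collapse the loop ((B1+B2) forward, (B3+B4) return)
Step 2: parallel.

Therefore the answer is parallel.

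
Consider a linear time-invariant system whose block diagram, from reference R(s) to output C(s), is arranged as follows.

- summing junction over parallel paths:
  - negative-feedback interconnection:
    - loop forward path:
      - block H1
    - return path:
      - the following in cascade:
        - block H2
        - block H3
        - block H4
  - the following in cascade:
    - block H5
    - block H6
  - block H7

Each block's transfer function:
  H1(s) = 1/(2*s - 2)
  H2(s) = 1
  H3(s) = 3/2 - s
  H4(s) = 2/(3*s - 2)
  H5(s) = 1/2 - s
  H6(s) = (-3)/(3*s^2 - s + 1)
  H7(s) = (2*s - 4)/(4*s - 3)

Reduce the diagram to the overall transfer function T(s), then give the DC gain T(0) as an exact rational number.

Step 1: reduce the series chain H2, H3, H4 -> (3 - 2*s)/(3*s - 2)
Step 2: feedback reduction of H1, (H2*H3*H4) -> (3*s - 2)/(6*s^2 - 12*s + 7)
Step 3: combine H5, H6 in series -> (6*s - 3)/(6*s^2 - 2*s + 2)
Step 4: sum the parallel branches [H1/(1+H1*(H2*H3*H4))], (H5*H6), H7 -> (72*s^5 - 96*s^4 - 102*s^3 + 288*s^2 - 184*s + 19)/(144*s^5 - 444*s^4 + 564*s^3 - 386*s^2 + 170*s - 42)
That last expression is T(s); at s = 0 only the constant terms survive, so T(0) = 19/(-42) = -19/42.

Hence the answer: -19/42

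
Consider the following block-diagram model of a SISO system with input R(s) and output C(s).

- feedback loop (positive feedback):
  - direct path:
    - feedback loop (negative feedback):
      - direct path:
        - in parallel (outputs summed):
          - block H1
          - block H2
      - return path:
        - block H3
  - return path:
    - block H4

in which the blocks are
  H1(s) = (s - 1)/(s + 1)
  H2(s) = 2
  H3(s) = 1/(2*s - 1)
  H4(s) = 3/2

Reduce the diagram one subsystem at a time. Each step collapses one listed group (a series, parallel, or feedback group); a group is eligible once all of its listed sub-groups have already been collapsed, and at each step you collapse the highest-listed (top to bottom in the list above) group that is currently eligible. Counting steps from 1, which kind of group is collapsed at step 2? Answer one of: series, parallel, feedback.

(1) parallel reduction of H1, H2
(2) collapse the loop ((H1+H2) forward, H3 return)
(3) close the feedback loop around [(H1+H2)/(1+(H1+H2)*H3)], H4
The group at step 2 is a feedback group.

Final answer: feedback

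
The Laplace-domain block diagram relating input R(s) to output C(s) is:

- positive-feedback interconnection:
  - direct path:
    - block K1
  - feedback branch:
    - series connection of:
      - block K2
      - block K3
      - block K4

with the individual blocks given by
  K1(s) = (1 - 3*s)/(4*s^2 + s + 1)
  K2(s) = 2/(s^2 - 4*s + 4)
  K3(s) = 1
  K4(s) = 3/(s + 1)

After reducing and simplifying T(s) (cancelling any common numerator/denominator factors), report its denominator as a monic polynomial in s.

The answer is s^5 - 11*s^4/4 - s^3/2 + 13*s^2/4 + 11*s/2 - 1/2.

Reasoning:
Step 1 - series reduction of K2, K3, K4, giving 6/(s^3 - 3*s^2 + 4)
Step 2 - apply the feedback formula to K1, (K2*K3*K4), giving (-3*s^4 + 10*s^3 - 3*s^2 - 12*s + 4)/(4*s^5 - 11*s^4 - 2*s^3 + 13*s^2 + 22*s - 2)
No further cancellation is possible in the step-2 result, so that is T(s). Its denominator becomes monic after dividing by the leading coefficient 4.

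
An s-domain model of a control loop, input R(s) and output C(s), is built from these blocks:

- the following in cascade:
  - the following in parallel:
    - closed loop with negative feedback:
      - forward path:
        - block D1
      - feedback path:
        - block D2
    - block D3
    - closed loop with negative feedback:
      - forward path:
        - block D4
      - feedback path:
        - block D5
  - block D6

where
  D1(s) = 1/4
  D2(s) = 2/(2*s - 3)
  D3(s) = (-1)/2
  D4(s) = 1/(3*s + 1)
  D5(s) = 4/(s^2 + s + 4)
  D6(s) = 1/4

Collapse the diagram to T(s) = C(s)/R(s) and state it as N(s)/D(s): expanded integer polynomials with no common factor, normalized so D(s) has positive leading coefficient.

The answer is (-3*s^4 + 3*s^3 - 10*s^2 + 16*s - 12)/(48*s^4 + 4*s^3 + 128*s^2 - 132*s - 160).

Reasoning:
Step 1: feedback reduction of D1, D2; result (2*s - 3)/(8*s - 10)
Step 2: collapse the loop (D4 forward, D5 return); result (s^2 + s + 4)/(3*s^3 + 4*s^2 + 13*s + 8)
Step 3: add [D1/(1+D1*D2)], D3, [D4/(1+D4*D5)] (parallel); result (-3*s^4 + 3*s^3 - 10*s^2 + 16*s - 12)/(12*s^4 + s^3 + 32*s^2 - 33*s - 40)
Step 4: cascade ([D1/(1+D1*D2)]+D3+[D4/(1+D4*D5)]), D6, which is the overall transfer function T(s) = C(s)/R(s) in lowest terms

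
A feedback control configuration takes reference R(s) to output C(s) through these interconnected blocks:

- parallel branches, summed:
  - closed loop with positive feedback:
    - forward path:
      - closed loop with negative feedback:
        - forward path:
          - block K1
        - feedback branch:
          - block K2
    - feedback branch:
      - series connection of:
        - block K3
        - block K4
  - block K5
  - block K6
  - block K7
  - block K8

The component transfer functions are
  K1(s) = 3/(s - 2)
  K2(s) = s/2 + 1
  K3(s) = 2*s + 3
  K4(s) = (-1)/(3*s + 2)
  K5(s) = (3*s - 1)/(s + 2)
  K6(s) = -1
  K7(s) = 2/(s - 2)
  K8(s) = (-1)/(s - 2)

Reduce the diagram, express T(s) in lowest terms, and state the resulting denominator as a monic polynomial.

Answer: s^4 + 28*s^3/15 - 38*s^2/15 - 112*s/15 - 88/15

Working:
Step 1 - feedback reduction of K1, K2: 6/(5*s + 2)
Step 2 - multiply K3, K4 (series): (-2*s - 3)/(3*s + 2)
Step 3 - reduce the feedback loop with forward [K1/(1+K1*K2)] and return (K3*K4): (18*s + 12)/(15*s^2 + 28*s + 22)
Step 4 - combine [[K1/(1+K1*K2)]/(1-[K1/(1+K1*K2)]*(K3*K4))], K5, K6, K7, K8 in parallel: (30*s^4 - 16*s^3 + 8*s^2 + 20*s + 128)/(15*s^4 + 28*s^3 - 38*s^2 - 112*s - 88)
Step 4 gives the fully reduced T(s), with no common factor left to cancel. The denominator's leading coefficient is 15, so divide each of its coefficients by 15 to get the monic form.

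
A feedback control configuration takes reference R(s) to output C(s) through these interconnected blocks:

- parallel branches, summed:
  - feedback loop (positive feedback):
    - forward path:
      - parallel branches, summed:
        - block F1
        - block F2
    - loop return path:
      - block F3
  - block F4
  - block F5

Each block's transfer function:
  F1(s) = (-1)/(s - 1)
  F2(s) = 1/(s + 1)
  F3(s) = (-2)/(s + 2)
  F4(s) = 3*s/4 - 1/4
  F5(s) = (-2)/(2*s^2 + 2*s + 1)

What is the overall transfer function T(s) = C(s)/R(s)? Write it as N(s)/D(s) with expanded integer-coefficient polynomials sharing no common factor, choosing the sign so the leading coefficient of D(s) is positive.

The answer is (6*s^6 + 16*s^5 + 3*s^4 - 63*s^3 - 91*s^2 - 37*s + 38)/(8*s^5 + 24*s^4 + 12*s^3 - 48*s^2 - 52*s - 24).

Reasoning:
Step 1 - reduce the parallel group F1, F2 = (-2)/(s^2 - 1)
Step 2 - feedback reduction of (F1+F2), F3 = (-2*s - 4)/(s^3 + 2*s^2 - s - 6)
Step 3 - sum the parallel branches [(F1+F2)/(1-(F1+F2)*F3)], F4, F5: this yields T(s), and no further normalization is needed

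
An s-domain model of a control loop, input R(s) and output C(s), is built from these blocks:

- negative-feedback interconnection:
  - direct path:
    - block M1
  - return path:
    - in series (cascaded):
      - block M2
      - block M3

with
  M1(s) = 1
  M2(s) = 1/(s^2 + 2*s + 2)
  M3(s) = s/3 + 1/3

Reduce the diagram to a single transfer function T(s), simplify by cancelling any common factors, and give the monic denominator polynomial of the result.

The answer is s^2 + 7*s/3 + 7/3.

Reasoning:
Step 1. combine M2, M3 in series = (s + 1)/(3*s^2 + 6*s + 6)
Step 2. close the feedback loop around M1, (M2*M3) = (3*s^2 + 6*s + 6)/(3*s^2 + 7*s + 7)
No further cancellation is possible in the step-2 result, so that is T(s). Its denominator becomes monic after dividing by the leading coefficient 3.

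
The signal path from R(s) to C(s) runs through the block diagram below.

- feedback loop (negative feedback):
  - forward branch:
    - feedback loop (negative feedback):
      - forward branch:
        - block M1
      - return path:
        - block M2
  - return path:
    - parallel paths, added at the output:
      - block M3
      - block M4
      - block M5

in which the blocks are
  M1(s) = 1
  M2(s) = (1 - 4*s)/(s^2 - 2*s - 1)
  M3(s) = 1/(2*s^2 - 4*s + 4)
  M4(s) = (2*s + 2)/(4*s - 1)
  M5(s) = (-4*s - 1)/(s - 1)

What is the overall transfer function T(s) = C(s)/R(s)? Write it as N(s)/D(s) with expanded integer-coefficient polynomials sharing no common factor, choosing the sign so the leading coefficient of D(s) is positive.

Reducing step by step:

Step 1 - close the feedback loop around M1, M2, giving (s^2 - 2*s - 1)/(s^2 - 6*s)
Step 2 - combine M3, M4, M5 in parallel, giving (-28*s^4 + 56*s^3 - 54*s^2 - s - 3)/(8*s^4 - 26*s^3 + 38*s^2 - 24*s + 4)
Step 3 - close the feedback loop around [M1/(1+M1*M2)], (M3+M4+M5); the result is T(s) itself (integer coefficients, no common factor, positive leading denominator coefficient)

Answer: (-8*s^6 + 42*s^5 - 82*s^4 + 74*s^3 - 14*s^2 - 16*s + 4)/(20*s^6 - 38*s^5 - 56*s^4 + 201*s^3 - 201*s^2 + 17*s - 3)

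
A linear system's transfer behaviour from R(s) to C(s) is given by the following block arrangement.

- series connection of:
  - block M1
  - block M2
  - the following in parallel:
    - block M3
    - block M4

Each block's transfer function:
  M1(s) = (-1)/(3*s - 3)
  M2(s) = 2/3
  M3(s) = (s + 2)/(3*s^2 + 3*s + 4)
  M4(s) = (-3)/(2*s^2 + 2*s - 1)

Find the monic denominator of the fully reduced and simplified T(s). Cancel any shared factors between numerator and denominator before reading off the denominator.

Step 1 - reduce the parallel group M3, M4; result (2*s^3 - 3*s^2 - 6*s - 14)/(6*s^4 + 12*s^3 + 11*s^2 + 5*s - 4)
Step 2 - reduce the series chain M1, M2, (M3+M4); result (-4*s^3 + 6*s^2 + 12*s + 28)/(54*s^5 + 54*s^4 - 9*s^3 - 54*s^2 - 81*s + 36)
T(s) is the step-2 result (common factors already cancelled). Leading coefficient of the denominator: 54. Divide through by 54 for the monic polynomial.

Therefore the answer is s^5 + s^4 - s^3/6 - s^2 - 3*s/2 + 2/3.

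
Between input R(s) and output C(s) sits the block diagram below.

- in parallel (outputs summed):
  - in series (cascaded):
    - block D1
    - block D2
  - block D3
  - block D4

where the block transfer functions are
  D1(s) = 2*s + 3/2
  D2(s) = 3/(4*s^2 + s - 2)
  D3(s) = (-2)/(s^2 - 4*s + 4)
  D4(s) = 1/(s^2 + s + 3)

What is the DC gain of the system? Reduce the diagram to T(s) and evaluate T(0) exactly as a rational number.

First reduce the diagram to T(s).

Step 1. cascade D1, D2 -> (12*s + 9)/(8*s^2 + 2*s - 4)
Step 2. sum the parallel branches (D1*D2), D3, D4 -> (12*s^5 - 35*s^4 - 41*s^3 - 93*s^2 + 92*s + 116)/(8*s^6 - 22*s^5 + 14*s^4 - 46*s^3 + 68*s^2 + 56*s - 48)
Step 2 gives the overall T(s). Then T(0) = 116/(-48) = -29/12.

Answer: -29/12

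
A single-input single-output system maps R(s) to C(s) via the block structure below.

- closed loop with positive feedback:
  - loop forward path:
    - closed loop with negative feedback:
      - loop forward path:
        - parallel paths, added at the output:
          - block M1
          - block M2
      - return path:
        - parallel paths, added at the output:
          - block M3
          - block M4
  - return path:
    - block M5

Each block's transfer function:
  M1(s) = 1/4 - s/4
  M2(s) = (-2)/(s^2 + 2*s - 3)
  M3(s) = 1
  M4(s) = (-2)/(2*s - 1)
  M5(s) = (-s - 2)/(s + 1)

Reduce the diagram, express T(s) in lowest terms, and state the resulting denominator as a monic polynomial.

Answer: s^5 - s^4/2 - 43*s^3/4 + 49*s^2/4 + 67*s/4 - 67/4

Working:
Step 1 - sum the parallel branches M1, M2 = (-s^3 - s^2 + 5*s - 11)/(4*s^2 + 8*s - 12)
Step 2 - parallel reduction of M3, M4 = (2*s - 3)/(2*s - 1)
Step 3 - collapse the loop ((M1+M2) forward, (M3+M4) return) = (2*s^4 + s^3 - 11*s^2 + 27*s - 11)/(2*s^4 - 9*s^3 - 25*s^2 + 69*s - 45)
Step 4 - apply the feedback formula to [(M1+M2)/(1+(M1+M2)*(M3+M4))], M5 = (2*s^5 + 3*s^4 - 10*s^3 + 16*s^2 + 16*s - 11)/(4*s^5 - 2*s^4 - 43*s^3 + 49*s^2 + 67*s - 67)
The result of step 4 is T(s) in lowest terms. Its denominator has leading coefficient 4; dividing the denominator through by 4 makes it monic.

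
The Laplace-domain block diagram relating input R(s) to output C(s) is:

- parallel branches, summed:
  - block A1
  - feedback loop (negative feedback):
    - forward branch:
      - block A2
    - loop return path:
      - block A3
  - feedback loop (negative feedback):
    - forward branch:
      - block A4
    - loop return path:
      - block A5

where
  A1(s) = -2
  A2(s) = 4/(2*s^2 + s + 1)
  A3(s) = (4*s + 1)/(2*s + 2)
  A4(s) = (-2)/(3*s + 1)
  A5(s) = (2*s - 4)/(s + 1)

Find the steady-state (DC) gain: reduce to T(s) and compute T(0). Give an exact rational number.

Step 1: reduce the feedback loop with forward A2 and return A3; result (4*s + 4)/(2*s^3 + 3*s^2 + 10*s + 3)
Step 2: reduce the feedback loop with forward A4 and return A5; result (-2*s - 2)/(3*s^2 + 9)
Step 3: parallel reduction of A1, [A2/(1+A2*A3)], [A4/(1+A4*A5)]; result (-12*s^5 - 22*s^4 - 94*s^3 - 86*s^2 - 170*s - 24)/(6*s^5 + 9*s^4 + 48*s^3 + 36*s^2 + 90*s + 27)
The step-3 result is T(s). Setting s = 0: T(0) = -24/27 = -8/9.

Answer: -8/9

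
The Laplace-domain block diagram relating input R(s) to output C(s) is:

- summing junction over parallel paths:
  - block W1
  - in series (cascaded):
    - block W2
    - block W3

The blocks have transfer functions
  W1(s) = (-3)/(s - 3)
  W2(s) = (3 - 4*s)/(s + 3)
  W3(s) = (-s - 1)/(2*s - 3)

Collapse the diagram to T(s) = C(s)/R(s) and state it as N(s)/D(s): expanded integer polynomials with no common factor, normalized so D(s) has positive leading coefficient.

[1] multiply W2, W3 (series) = (4*s^2 + s - 3)/(2*s^2 + 3*s - 9)
[2] sum the parallel branches W1, (W2*W3), giving the overall T(s)

Hence the answer: (4*s^3 - 17*s^2 - 15*s + 36)/(2*s^3 - 3*s^2 - 18*s + 27)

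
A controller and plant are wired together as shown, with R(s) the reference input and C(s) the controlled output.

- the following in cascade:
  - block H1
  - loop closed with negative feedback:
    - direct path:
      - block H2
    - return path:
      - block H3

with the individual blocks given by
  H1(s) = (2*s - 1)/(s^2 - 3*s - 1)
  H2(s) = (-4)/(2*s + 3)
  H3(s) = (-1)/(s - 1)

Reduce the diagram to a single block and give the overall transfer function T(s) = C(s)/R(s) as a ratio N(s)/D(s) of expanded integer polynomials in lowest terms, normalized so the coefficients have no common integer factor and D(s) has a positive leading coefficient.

Answer: (-8*s^2 + 12*s - 4)/(2*s^4 - 5*s^3 - 4*s^2 - 4*s - 1)

Working:
(1) collapse the loop (H2 forward, H3 return) gives (4 - 4*s)/(2*s^2 + s + 1)
(2) cascade H1, [H2/(1+H2*H3)], giving the overall T(s)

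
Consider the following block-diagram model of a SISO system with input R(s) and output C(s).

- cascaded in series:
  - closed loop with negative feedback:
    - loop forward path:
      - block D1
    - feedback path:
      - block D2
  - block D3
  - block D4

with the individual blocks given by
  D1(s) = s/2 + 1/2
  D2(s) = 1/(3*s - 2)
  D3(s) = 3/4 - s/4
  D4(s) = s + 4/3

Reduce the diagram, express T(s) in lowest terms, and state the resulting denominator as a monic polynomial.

[1] close the feedback loop around D1, D2: (3*s^2 + s - 2)/(7*s - 3)
[2] multiply [D1/(1+D1*D2)], D3, D4 (series): (-9*s^4 + 12*s^3 + 47*s^2 + 2*s - 24)/(84*s - 36)
T(s) is the step-2 result (common factors already cancelled). Leading coefficient of the denominator: 84. Divide through by 84 for the monic polynomial.

Therefore the answer is s - 3/7.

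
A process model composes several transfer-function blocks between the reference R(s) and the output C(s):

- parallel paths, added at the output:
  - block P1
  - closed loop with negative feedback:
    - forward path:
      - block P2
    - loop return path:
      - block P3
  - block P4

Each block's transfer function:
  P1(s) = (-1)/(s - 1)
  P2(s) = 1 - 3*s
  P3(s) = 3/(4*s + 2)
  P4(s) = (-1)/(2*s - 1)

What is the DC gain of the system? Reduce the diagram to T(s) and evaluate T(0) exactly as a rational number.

First reduce the diagram to T(s).

Step 1: feedback reduction of P2, P3 = (12*s^2 + 2*s - 2)/(5*s - 5)
Step 2: add P1, [P2/(1+P2*P3)], P4 (parallel) = (24*s^3 - 8*s^2 - 21*s + 12)/(10*s^2 - 15*s + 5)
DC gain: substitute s = 0 into T(s) from step 2: T(0) = 12/5.

Answer: 12/5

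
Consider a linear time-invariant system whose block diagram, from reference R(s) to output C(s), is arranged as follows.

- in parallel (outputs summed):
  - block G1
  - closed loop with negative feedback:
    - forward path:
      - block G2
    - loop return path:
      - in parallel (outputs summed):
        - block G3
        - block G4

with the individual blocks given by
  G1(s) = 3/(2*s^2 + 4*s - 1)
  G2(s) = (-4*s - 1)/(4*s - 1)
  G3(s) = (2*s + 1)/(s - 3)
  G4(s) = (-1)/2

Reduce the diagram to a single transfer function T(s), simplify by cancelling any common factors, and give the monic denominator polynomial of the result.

The answer is s^4 + 57*s^3/4 + 95*s^2/4 - 53*s/8 + 1/8.

Reasoning:
Step 1. sum the parallel branches G3, G4 -> (3*s + 5)/(2*s - 6)
Step 2. collapse the loop (G2 forward, (G3+G4) return) -> (8*s^2 - 22*s - 6)/(4*s^2 + 49*s - 1)
Step 3. add G1, [G2/(1+G2*(G3+G4))] (parallel) -> (16*s^4 - 12*s^3 - 96*s^2 + 145*s + 3)/(8*s^4 + 114*s^3 + 190*s^2 - 53*s + 1)
Step 3 gives the fully reduced T(s), with no common factor left to cancel. The denominator's leading coefficient is 8, so divide each of its coefficients by 8 to get the monic form.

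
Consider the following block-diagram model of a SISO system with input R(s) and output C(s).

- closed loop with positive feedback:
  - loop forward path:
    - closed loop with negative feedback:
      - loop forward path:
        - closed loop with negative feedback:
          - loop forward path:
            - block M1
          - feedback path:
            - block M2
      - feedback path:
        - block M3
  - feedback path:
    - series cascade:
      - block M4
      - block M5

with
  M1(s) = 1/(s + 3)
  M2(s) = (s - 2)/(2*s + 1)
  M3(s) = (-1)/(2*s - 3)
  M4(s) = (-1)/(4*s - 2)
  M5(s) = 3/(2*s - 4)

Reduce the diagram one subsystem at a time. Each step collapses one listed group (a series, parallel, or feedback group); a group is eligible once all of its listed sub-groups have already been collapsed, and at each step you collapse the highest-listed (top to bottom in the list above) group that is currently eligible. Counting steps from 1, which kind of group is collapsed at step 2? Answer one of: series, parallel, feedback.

Reducing step by step:

[1] reduce the feedback loop with forward M1 and return M2
[2] reduce the feedback loop with forward [M1/(1+M1*M2)] and return M3
[3] reduce the series chain M4, M5
[4] reduce the feedback loop with forward [[M1/(1+M1*M2)]/(1+[M1/(1+M1*M2)]*M3)] and return (M4*M5)
The group at step 2 is a feedback group.

Answer: feedback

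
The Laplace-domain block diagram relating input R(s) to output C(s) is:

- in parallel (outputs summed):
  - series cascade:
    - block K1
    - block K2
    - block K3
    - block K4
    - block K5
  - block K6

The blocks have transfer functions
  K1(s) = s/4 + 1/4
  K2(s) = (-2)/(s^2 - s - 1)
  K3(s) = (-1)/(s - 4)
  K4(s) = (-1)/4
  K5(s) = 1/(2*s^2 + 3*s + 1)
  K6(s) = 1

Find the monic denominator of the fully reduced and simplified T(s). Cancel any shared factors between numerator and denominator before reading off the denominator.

(1) reduce the series chain K1, K2, K3, K4, K5 = (-1)/(16*s^4 - 72*s^3 + 8*s^2 + 88*s + 32)
(2) parallel reduction of (K1*K2*K3*K4*K5), K6 = (16*s^4 - 72*s^3 + 8*s^2 + 88*s + 31)/(16*s^4 - 72*s^3 + 8*s^2 + 88*s + 32)
T(s) is the step-2 result (common factors already cancelled). Leading coefficient of the denominator: 16. Divide through by 16 for the monic polynomial.

Therefore the answer is s^4 - 9*s^3/2 + s^2/2 + 11*s/2 + 2.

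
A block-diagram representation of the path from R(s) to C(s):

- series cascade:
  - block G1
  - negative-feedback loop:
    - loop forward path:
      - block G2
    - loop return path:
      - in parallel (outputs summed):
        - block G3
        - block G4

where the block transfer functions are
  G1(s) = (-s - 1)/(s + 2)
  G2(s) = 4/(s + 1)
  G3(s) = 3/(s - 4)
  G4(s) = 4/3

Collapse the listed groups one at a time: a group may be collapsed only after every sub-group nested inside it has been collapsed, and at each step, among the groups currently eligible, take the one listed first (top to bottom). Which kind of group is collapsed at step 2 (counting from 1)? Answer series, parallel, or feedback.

Step 1. add G3, G4 (parallel)
Step 2. collapse the loop (G2 forward, (G3+G4) return)
Step 3. combine G1, [G2/(1+G2*(G3+G4))] in series
Step 2 collapses a feedback group.

Therefore the answer is feedback.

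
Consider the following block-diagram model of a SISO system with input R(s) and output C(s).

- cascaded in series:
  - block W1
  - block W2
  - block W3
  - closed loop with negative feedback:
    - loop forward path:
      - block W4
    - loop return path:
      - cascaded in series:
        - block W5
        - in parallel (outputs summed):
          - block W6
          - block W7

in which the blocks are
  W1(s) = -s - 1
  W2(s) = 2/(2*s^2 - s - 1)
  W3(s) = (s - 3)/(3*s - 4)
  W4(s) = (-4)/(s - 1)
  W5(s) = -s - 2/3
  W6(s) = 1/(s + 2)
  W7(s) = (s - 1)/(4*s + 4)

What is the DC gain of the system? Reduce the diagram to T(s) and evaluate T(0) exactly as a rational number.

Step 1: sum the parallel branches W6, W7 -> (s^2 + 5*s + 2)/(4*s^2 + 12*s + 8)
Step 2: reduce the series chain W5, (W6+W7) -> (-3*s^3 - 17*s^2 - 16*s - 4)/(12*s^2 + 36*s + 24)
Step 3: feedback reduction of W4, (W5*(W6+W7)) -> (-12*s^2 - 36*s - 24)/(6*s^3 + 23*s^2 + 13*s - 2)
Step 4: series reduction of W1, W2, W3, [W4/(1+W4*(W5*(W6+W7)))] -> (24*s^4 + 24*s^3 - 168*s^2 - 312*s - 144)/(36*s^6 + 72*s^5 - 169*s^4 - 108*s^3 + 127*s^2 + 50*s - 8)
Step 4 gives the overall T(s). Then T(0) = -144/(-8) = 18.

Hence the answer: 18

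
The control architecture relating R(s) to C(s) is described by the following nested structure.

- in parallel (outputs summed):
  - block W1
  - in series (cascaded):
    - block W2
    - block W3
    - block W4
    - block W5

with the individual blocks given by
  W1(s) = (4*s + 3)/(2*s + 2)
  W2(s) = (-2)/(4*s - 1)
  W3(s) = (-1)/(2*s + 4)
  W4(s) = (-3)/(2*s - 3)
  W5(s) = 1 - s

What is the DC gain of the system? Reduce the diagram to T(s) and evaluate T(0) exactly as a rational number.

First reduce the diagram to T(s).

Step 1 - multiply W2, W3, W4, W5 (series) gives (3*s - 3)/(8*s^3 + 2*s^2 - 25*s + 6)
Step 2 - combine W1, (W2*W3*W4*W5) in parallel gives (32*s^4 + 32*s^3 - 88*s^2 - 51*s + 12)/(16*s^4 + 20*s^3 - 46*s^2 - 38*s + 12)
The step-2 result is T(s). Setting s = 0: T(0) = 12/12 = 1.

Answer: 1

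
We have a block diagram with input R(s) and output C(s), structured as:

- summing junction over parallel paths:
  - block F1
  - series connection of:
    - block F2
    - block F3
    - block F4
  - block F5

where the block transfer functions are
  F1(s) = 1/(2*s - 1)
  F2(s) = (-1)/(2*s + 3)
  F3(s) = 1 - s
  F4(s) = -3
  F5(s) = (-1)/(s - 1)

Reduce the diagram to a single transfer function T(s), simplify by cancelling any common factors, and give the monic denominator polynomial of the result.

First reduce the diagram to T(s).

Step 1: multiply F2, F3, F4 (series) -> (3 - 3*s)/(2*s + 3)
Step 2: reduce the parallel group F1, (F2*F3*F4), F5 -> (-6*s^3 + 13*s^2 - 15*s + 3)/(4*s^3 - 7*s + 3)
T(s) is the step-2 result (common factors already cancelled). Leading coefficient of the denominator: 4. Divide through by 4 for the monic polynomial.

Answer: s^3 - 7*s/4 + 3/4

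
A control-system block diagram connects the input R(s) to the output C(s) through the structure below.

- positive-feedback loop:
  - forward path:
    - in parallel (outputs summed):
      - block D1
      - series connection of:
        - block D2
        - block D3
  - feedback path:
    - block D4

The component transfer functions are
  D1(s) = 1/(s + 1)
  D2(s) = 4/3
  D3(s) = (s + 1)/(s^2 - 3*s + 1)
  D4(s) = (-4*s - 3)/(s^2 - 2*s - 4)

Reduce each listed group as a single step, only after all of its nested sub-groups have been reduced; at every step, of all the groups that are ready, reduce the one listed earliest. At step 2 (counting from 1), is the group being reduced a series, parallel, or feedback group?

Answer: parallel

Working:
Step 1: combine D2, D3 in series
Step 2: sum the parallel branches D1, (D2*D3)
Step 3: feedback reduction of (D1+(D2*D3)), D4
At step 2 the group reduced is parallel.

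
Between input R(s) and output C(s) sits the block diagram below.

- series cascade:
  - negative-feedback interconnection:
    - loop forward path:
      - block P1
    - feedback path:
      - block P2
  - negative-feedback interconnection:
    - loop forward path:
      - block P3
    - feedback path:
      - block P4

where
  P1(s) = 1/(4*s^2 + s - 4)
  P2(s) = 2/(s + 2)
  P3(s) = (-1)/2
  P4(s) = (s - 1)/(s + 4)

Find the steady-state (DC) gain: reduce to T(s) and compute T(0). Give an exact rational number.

Step 1 - collapse the loop (P1 forward, P2 return), giving (s + 2)/(4*s^3 + 9*s^2 - 2*s - 6)
Step 2 - reduce the feedback loop with forward P3 and return P4, giving (-s - 4)/(s + 9)
Step 3 - cascade [P1/(1+P1*P2)], [P3/(1+P3*P4)], giving (-s^2 - 6*s - 8)/(4*s^4 + 45*s^3 + 79*s^2 - 24*s - 54)
Step 3 gives the overall T(s). Then T(0) = -8/(-54) = 4/27.

Answer: 4/27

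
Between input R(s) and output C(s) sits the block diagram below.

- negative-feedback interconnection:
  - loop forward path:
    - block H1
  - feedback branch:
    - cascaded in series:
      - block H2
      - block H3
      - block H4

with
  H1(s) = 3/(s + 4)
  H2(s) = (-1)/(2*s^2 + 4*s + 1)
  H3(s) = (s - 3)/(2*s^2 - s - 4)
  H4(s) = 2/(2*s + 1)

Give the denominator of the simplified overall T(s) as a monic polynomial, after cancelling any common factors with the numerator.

Step 1 - combine H2, H3, H4 in series gives (6 - 2*s)/(8*s^5 + 16*s^4 - 14*s^3 - 44*s^2 - 25*s - 4)
Step 2 - apply the feedback formula to H1, (H2*H3*H4) gives (24*s^5 + 48*s^4 - 42*s^3 - 132*s^2 - 75*s - 12)/(8*s^6 + 48*s^5 + 50*s^4 - 100*s^3 - 201*s^2 - 110*s + 2)
T(s) is the step-2 result (common factors already cancelled). Leading coefficient of the denominator: 8. Divide through by 8 for the monic polynomial.

Therefore the answer is s^6 + 6*s^5 + 25*s^4/4 - 25*s^3/2 - 201*s^2/8 - 55*s/4 + 1/4.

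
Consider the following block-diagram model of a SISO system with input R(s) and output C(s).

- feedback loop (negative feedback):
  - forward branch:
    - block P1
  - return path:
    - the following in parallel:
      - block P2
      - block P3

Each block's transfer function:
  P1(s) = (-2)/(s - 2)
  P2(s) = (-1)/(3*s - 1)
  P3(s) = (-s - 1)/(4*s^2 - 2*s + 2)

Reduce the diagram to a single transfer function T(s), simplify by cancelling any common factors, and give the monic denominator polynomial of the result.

Answer: s^4 - 17*s^3/6 + 7*s^2/2 - 3*s/2 + 1/2

Working:
Step 1: parallel reduction of P2, P3 -> (-7*s^2 - 1)/(12*s^3 - 10*s^2 + 8*s - 2)
Step 2: collapse the loop (P1 forward, (P2+P3) return) -> (-12*s^3 + 10*s^2 - 8*s + 2)/(6*s^4 - 17*s^3 + 21*s^2 - 9*s + 3)
The result of step 2 is T(s) in lowest terms. Its denominator has leading coefficient 6; dividing the denominator through by 6 makes it monic.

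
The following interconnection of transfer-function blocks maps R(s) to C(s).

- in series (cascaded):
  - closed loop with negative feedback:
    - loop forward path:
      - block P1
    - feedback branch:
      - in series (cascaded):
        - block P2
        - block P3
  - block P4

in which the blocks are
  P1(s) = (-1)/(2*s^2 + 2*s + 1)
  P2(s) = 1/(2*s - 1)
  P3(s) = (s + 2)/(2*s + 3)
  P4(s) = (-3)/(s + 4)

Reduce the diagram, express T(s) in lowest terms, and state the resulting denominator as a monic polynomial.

1. combine P2, P3 in series; result (s + 2)/(4*s^2 + 4*s - 3)
2. close the feedback loop around P1, (P2*P3); result (-4*s^2 - 4*s + 3)/(8*s^4 + 16*s^3 + 6*s^2 - 3*s - 5)
3. cascade [P1/(1+P1*(P2*P3))], P4; result (12*s^2 + 12*s - 9)/(8*s^5 + 48*s^4 + 70*s^3 + 21*s^2 - 17*s - 20)
No further cancellation is possible in the step-3 result, so that is T(s). Its denominator becomes monic after dividing by the leading coefficient 8.

Therefore the answer is s^5 + 6*s^4 + 35*s^3/4 + 21*s^2/8 - 17*s/8 - 5/2.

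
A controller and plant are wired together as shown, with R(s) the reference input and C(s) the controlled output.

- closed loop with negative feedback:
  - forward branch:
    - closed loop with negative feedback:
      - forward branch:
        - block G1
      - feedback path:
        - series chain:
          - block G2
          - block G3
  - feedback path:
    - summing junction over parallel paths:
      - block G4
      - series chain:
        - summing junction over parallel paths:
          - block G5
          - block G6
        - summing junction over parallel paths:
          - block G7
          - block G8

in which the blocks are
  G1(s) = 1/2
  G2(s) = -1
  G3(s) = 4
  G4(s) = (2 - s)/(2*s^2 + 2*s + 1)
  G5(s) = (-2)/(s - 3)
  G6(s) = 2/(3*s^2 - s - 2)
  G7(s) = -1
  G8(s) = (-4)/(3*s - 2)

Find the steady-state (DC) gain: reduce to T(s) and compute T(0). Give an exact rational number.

Step 1 - series reduction of G2, G3 -> -4
Step 2 - collapse the loop (G1 forward, (G2*G3) return) -> (-1)/2
Step 3 - sum the parallel branches G5, G6 -> (-6*s^2 + 4*s - 2)/(3*s^3 - 10*s^2 + s + 6)
Step 4 - sum the parallel branches G7, G8 -> (-3*s - 2)/(3*s - 2)
Step 5 - series reduction of (G5+G6), (G7+G8) -> (6*s^2 - 4*s + 2)/(3*s^3 - 14*s^2 + 17*s - 6)
Step 6 - sum the parallel branches G4, ((G5+G6)*(G7+G8)) -> (9*s^4 + 24*s^3 - 43*s^2 + 40*s - 10)/(6*s^5 - 22*s^4 + 9*s^3 + 8*s^2 + 5*s - 6)
Step 7 - collapse the loop ([G1/(1+G1*(G2*G3))] forward, (G4+((G5+G6)*(G7+G8))) return) -> (-6*s^5 + 22*s^4 - 9*s^3 - 8*s^2 - 5*s + 6)/(12*s^5 - 53*s^4 - 6*s^3 + 59*s^2 - 30*s - 2)
Evaluating the step-7 result (the overall T(s)) at s = 0 gives T(0) = 6/(-2) = -3.

Hence the answer: -3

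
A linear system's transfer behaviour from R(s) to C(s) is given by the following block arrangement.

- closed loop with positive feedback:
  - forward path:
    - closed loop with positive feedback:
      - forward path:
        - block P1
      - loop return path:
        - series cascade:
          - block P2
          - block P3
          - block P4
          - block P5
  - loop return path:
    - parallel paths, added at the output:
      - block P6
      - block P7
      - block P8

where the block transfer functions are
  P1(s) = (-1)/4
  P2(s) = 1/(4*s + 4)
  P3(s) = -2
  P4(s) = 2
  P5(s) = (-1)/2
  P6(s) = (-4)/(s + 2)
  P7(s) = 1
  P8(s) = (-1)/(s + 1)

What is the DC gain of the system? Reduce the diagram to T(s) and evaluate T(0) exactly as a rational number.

(1) cascade P2, P3, P4, P5 = 1/(2*s + 2)
(2) collapse the loop (P1 forward, (P2*P3*P4*P5) return) = (-2*s - 2)/(8*s + 9)
(3) reduce the parallel group P6, P7, P8 = (s^2 - 2*s - 4)/(s^2 + 3*s + 2)
(4) apply the feedback formula to [P1/(1-P1*(P2*P3*P4*P5))], (P6+P7+P8) = (-2*s^2 - 6*s - 4)/(10*s^2 + 21*s + 10)
DC gain: substitute s = 0 into T(s) from step 4: T(0) = -4/10 = -2/5.

Answer: -2/5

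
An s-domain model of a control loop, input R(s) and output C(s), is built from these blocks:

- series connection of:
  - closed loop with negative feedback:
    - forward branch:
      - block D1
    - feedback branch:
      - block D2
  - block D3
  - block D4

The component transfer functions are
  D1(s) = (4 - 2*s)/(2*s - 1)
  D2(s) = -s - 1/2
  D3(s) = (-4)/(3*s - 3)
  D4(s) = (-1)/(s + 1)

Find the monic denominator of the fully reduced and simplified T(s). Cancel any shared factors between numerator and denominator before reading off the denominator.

Step 1: reduce the feedback loop with forward D1 and return D2: (4 - 2*s)/(2*s^2 - s - 3)
Step 2: combine [D1/(1+D1*D2)], D3, D4 in series: (16 - 8*s)/(6*s^4 - 3*s^3 - 15*s^2 + 3*s + 9)
Step 2 gives the fully reduced T(s), with no common factor left to cancel. The denominator's leading coefficient is 6, so divide each of its coefficients by 6 to get the monic form.

Answer: s^4 - s^3/2 - 5*s^2/2 + s/2 + 3/2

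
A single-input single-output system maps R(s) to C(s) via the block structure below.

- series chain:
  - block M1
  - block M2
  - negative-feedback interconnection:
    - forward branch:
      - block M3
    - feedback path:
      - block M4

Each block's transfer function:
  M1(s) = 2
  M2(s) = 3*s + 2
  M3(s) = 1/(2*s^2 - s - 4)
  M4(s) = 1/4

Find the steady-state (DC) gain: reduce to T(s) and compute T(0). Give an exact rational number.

The answer is -16/15.

Reasoning:
(1) reduce the feedback loop with forward M3 and return M4 -> 4/(8*s^2 - 4*s - 15)
(2) multiply M1, M2, [M3/(1+M3*M4)] (series) -> (24*s + 16)/(8*s^2 - 4*s - 15)
The step-2 result is T(s). Setting s = 0: T(0) = 16/(-15) = -16/15.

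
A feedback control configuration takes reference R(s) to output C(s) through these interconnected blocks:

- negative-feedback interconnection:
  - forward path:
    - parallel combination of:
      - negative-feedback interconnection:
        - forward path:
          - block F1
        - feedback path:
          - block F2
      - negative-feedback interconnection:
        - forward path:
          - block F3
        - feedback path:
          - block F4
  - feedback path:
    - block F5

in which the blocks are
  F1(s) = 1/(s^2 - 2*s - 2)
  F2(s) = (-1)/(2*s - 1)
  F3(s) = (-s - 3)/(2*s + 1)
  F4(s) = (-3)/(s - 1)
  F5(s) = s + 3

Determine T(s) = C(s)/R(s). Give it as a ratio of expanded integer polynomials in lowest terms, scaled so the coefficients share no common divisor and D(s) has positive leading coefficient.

[1] apply the feedback formula to F1, F2 = (2*s - 1)/(2*s^3 - 5*s^2 - 2*s + 1)
[2] close the feedback loop around F3, F4 = (-s^2 - 2*s + 3)/(2*s^2 + 2*s + 8)
[3] reduce the parallel group [F1/(1+F1*F2)], [F3/(1+F3*F4)] = (-2*s^5 + s^4 + 22*s^3 - 10*s^2 + 6*s - 5)/(4*s^5 - 6*s^4 + 2*s^3 - 42*s^2 - 14*s + 8)
[4] apply the feedback formula to ([F1/(1+F1*F2)]+[F3/(1+F3*F4)]), F5, which is the overall transfer function T(s) = C(s)/R(s) in lowest terms

Answer: (2*s^5 - s^4 - 22*s^3 + 10*s^2 - 6*s + 5)/(2*s^6 + s^5 - 19*s^4 - 58*s^3 + 66*s^2 + s + 7)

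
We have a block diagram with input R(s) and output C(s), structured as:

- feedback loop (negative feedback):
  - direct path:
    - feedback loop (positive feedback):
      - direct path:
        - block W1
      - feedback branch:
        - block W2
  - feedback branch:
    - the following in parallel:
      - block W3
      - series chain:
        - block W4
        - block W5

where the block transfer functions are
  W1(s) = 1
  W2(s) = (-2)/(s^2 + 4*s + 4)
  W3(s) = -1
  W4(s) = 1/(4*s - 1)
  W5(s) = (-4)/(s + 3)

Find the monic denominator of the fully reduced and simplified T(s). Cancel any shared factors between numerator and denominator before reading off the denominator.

1. apply the feedback formula to W1, W2: (s^2 + 4*s + 4)/(s^2 + 4*s + 6)
2. reduce the series chain W4, W5: (-4)/(4*s^2 + 11*s - 3)
3. reduce the parallel group W3, (W4*W5): (-4*s^2 - 11*s - 1)/(4*s^2 + 11*s - 3)
4. apply the feedback formula to [W1/(1-W1*W2)], (W3+(W4*W5)): (4*s^4 + 27*s^3 + 57*s^2 + 32*s - 12)/(4*s^2 + 6*s - 22)
Step 4 gives the fully reduced T(s), with no common factor left to cancel. The denominator's leading coefficient is 4, so divide each of its coefficients by 4 to get the monic form.

Therefore the answer is s^2 + 3*s/2 - 11/2.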